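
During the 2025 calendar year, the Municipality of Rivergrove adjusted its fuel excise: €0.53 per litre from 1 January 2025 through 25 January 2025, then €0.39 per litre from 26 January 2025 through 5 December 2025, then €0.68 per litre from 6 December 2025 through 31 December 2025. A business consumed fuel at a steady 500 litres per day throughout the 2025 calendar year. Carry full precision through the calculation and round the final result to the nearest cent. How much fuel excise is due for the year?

1 January – 25 January 2025: 25 days × 500 litres/day = 12,500 litres at €0.53/litre → €6625.00
26 January – 5 December 2025: 314 days × 500 litres/day = 157,000 litres at €0.39/litre → €61230.00
6 December – 31 December 2025: 26 days × 500 litres/day = 13,000 litres at €0.68/litre → €8840.00

€76695.00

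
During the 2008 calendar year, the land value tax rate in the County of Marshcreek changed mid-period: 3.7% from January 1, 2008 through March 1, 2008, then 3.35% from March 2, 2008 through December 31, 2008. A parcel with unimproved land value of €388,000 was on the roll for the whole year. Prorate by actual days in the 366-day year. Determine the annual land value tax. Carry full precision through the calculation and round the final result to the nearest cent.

€13,224.33

January 1 – March 1, 2008: 61 days at 3.7% → €388,000 × 3.7% × 61/366 = €2,392.6667
March 2 – December 31, 2008: 305 days at 3.35% → €388,000 × 3.35% × 305/366 = €10,831.6667
Total = €13,224.3333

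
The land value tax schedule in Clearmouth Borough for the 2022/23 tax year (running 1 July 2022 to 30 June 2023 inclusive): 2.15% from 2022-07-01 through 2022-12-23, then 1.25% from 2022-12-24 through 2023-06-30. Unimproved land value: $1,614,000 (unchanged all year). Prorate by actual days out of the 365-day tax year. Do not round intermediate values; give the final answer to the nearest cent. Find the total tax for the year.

2022-07-01 to 2022-12-23: 176 days at 2.15% → $1,614,000 × 2.15% × 176/365 = $16,732.5370
2022-12-24 to 2023-06-30: 189 days at 1.25% → $1,614,000 × 1.25% × 189/365 = $10,446.7808
Total = $27,179.3178

$27,179.32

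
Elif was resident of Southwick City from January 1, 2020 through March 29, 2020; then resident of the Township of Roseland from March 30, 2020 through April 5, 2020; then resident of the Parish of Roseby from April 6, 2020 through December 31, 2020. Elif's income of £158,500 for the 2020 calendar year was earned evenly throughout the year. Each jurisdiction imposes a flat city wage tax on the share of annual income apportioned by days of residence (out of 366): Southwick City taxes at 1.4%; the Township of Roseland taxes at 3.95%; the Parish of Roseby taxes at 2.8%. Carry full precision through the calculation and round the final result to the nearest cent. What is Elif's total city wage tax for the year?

£3,933.27

Southwick City, January 1 – March 29, 2020: 89 days → £158,500 × 1.4% × 89/366 = £539.5929
The Township of Roseland, March 30 – April 5, 2020: 7 days → £158,500 × 3.95% × 7/366 = £119.7411
The Parish of Roseby, April 6 – December 31, 2020: 270 days → £158,500 × 2.8% × 270/366 = £3,273.9344
Total = £3,933.2684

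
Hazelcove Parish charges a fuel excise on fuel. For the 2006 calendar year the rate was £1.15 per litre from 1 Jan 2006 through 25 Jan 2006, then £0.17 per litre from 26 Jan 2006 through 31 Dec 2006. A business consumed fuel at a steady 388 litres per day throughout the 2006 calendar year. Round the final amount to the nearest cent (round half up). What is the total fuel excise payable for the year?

£33,581.40

1 Jan – 25 Jan 2006: 25 days × 388 litres/day = 9,700 litres at £1.15/litre → £11,155.00
26 Jan – 31 Dec 2006: 340 days × 388 litres/day = 131,920 litres at £0.17/litre → £22,426.40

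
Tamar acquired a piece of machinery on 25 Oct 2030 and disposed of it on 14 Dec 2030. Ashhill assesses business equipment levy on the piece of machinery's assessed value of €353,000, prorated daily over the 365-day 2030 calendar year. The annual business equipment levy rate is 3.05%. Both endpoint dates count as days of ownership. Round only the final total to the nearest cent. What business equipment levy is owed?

€1,504.36

Days held (25 Oct – 14 Dec 2030): 51 out of 365
Tax = €353,000 × 3.05% × 51/365 = €1,504.3603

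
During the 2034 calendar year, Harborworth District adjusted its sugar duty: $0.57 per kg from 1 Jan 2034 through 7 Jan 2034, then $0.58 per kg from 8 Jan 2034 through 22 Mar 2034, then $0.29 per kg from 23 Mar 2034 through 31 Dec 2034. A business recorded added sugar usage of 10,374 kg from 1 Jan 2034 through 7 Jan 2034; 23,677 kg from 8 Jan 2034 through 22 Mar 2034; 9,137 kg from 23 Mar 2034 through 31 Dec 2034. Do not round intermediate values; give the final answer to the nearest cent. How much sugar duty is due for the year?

$22,295.57

1 Jan – 7 Jan 2034: 10,374 kg at $0.57/kg → $5,913.18
8 Jan – 22 Mar 2034: 23,677 kg at $0.58/kg → $13,732.66
23 Mar – 31 Dec 2034: 9,137 kg at $0.29/kg → $2,649.73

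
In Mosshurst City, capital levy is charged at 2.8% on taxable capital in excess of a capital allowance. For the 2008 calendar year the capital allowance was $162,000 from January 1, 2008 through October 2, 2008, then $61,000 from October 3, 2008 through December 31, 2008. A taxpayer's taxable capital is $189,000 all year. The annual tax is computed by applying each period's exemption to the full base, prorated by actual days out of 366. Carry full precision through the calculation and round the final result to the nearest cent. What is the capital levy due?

$1,451.41

January 1 – October 2, 2008: 276 days, exemption $162,000 → ($189,000 − $162,000) × 2.8% × 276/366 = $570.0984
October 3 – December 31, 2008: 90 days, exemption $61,000 → ($189,000 − $61,000) × 2.8% × 90/366 = $881.3115
Total = $1,451.4098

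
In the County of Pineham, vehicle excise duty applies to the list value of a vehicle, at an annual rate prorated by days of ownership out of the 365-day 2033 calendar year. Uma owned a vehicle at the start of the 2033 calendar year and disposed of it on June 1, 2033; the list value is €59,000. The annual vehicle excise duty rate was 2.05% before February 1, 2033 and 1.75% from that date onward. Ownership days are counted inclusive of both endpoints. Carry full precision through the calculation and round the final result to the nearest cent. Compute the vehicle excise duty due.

€445.01

January 1 – January 31, 2033: 31 days at 2.05% → €59,000 × 2.05% × 31/365 = €102.7247
February 1 – June 1, 2033: 121 days at 1.75% → €59,000 × 1.75% × 121/365 = €342.2808
Total = €445.0055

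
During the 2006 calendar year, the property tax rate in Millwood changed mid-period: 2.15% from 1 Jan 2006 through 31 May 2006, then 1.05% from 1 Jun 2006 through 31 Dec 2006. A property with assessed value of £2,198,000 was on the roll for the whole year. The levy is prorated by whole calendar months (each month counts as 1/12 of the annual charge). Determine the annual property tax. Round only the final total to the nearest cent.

£33,153.17

1 Jan – 31 May 2006: 5 months at 2.15% → £2,198,000 × 2.15% × 5/12 = £19,690.4167
1 Jun – 31 Dec 2006: 7 months at 1.05% → £2,198,000 × 1.05% × 7/12 = £13,462.7500
Total = £33,153.1667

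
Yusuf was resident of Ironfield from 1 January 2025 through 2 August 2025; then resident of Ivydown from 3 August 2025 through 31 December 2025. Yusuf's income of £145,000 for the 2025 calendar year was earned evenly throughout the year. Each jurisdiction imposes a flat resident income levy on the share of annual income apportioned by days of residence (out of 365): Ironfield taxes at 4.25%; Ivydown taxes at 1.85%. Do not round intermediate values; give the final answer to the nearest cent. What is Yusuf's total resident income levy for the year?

£4,722.83

Ironfield, 1 January – 2 August 2025: 214 days → £145,000 × 4.25% × 214/365 = £3,613.0822
Ivydown, 3 August – 31 December 2025: 151 days → £145,000 × 1.85% × 151/365 = £1,109.7466
Total = £4,722.8288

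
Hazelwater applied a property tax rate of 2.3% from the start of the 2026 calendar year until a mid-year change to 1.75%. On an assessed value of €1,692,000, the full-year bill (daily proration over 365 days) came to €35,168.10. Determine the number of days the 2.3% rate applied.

Let d = days at the first rate; then 365 − d days at the second rate.
€1,692,000 × [2.3%·d + 1.75%·(365−d)] / 365 = €35,168.10
Solving gives d = 218, so the new rate took effect on August 7, 2026.

218 days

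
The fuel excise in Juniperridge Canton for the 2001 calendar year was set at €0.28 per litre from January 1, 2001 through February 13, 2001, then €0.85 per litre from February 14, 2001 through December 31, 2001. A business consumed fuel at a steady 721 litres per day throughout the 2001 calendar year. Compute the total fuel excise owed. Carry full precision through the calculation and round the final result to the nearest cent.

€205,607.57

January 1 – February 13, 2001: 44 days × 721 litres/day = 31,724 litres at €0.28/litre → €8,882.72
February 14 – December 31, 2001: 321 days × 721 litres/day = 231,441 litres at €0.85/litre → €196,724.85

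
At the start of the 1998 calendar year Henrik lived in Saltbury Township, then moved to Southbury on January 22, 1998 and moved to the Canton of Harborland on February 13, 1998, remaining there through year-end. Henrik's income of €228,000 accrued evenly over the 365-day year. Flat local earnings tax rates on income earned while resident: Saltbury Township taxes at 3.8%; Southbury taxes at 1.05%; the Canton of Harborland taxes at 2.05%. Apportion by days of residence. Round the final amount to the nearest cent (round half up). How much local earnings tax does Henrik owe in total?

Saltbury Township, January 1 – January 21, 1998: 21 days → €228,000 × 3.8% × 21/365 = €498.4767
Southbury, January 22 – February 12, 1998: 22 days → €228,000 × 1.05% × 22/365 = €144.2959
The Canton of Harborland, February 13 – December 31, 1998: 322 days → €228,000 × 2.05% × 322/365 = €4,123.3644
Total = €4,766.1370

€4,766.14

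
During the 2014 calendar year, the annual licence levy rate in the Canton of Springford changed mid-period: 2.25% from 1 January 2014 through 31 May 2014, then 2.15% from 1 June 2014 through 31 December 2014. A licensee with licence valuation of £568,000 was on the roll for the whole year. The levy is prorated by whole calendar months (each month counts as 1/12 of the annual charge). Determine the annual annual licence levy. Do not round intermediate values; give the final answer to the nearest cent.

£12,448.67

1 January – 31 May 2014: 5 months at 2.25% → £568,000 × 2.25% × 5/12 = £5,325.0000
1 June – 31 December 2014: 7 months at 2.15% → £568,000 × 2.15% × 7/12 = £7,123.6667
Total = £12,448.6667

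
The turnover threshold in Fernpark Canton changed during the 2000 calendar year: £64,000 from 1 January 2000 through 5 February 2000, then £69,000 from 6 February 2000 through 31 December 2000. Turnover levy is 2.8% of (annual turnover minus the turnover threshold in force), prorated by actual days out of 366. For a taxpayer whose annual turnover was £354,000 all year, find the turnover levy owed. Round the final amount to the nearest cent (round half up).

1 January – 5 February 2000: 36 days, exemption £64,000 → (£354,000 − £64,000) × 2.8% × 36/366 = £798.6885
6 February – 31 December 2000: 330 days, exemption £69,000 → (£354,000 − £69,000) × 2.8% × 330/366 = £7,195.0820
Total = £7,993.7705

£7,993.77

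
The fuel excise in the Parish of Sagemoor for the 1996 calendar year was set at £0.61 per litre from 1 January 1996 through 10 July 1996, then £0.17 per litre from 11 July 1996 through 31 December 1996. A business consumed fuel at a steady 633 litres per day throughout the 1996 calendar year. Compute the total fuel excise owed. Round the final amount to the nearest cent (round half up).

£92861.10

1 January – 10 July 1996: 192 days × 633 litres/day = 121,536 litres at £0.61/litre → £74136.96
11 July – 31 December 1996: 174 days × 633 litres/day = 110,142 litres at £0.17/litre → £18724.14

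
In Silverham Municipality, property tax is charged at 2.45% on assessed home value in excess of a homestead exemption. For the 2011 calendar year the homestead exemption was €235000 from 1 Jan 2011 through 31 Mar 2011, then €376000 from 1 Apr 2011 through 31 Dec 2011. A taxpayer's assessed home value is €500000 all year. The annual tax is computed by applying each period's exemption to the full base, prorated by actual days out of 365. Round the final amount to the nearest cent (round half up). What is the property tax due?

€3889.79

1 Jan – 31 Mar 2011: 90 days, exemption €235000 → (€500000 − €235000) × 2.45% × 90/365 = €1600.8904
1 Apr – 31 Dec 2011: 275 days, exemption €376000 → (€500000 − €376000) × 2.45% × 275/365 = €2288.9041
Total = €3889.7945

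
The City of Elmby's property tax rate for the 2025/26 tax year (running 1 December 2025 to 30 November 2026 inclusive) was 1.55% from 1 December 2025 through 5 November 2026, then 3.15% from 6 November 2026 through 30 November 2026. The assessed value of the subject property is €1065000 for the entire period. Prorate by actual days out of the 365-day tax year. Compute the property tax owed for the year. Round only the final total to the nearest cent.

€17674.62

1 December 2025 – 5 November 2026: 340 days at 1.55% → €1065000 × 1.55% × 340/365 = €15376.8493
6 November – 30 November 2026: 25 days at 3.15% → €1065000 × 3.15% × 25/365 = €2297.7740
Total = €17674.6233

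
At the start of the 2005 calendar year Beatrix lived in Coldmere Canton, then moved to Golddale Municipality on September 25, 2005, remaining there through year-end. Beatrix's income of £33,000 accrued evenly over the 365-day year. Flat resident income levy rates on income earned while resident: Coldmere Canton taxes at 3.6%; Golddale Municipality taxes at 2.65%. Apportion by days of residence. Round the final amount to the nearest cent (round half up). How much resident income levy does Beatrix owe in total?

Coldmere Canton, January 1 – September 24, 2005: 267 days → £33,000 × 3.6% × 267/365 = £869.0301
Golddale Municipality, September 25 – December 31, 2005: 98 days → £33,000 × 2.65% × 98/365 = £234.7973
Total = £1,103.8274

£1,103.83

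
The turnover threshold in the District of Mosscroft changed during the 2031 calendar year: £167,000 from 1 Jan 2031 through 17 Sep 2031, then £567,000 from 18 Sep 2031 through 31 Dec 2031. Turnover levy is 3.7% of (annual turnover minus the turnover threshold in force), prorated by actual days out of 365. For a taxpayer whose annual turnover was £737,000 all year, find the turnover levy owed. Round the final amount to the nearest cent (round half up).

£16,832.47

1 Jan – 17 Sep 2031: 260 days, exemption £167,000 → (£737,000 − £167,000) × 3.7% × 260/365 = £15,023.0137
18 Sep – 31 Dec 2031: 105 days, exemption £567,000 → (£737,000 − £567,000) × 3.7% × 105/365 = £1,809.4521
Total = £16,832.4658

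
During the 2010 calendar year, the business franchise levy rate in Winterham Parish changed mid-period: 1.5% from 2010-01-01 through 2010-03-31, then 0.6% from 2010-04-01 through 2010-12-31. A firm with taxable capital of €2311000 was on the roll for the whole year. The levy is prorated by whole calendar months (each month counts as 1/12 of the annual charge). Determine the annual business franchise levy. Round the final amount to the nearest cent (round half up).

2010-01-01 to 2010-03-31: 3 months at 1.5% → €2311000 × 1.5% × 3/12 = €8666.2500
2010-04-01 to 2010-12-31: 9 months at 0.6% → €2311000 × 0.6% × 9/12 = €10399.5000
Total = €19065.7500

€19065.75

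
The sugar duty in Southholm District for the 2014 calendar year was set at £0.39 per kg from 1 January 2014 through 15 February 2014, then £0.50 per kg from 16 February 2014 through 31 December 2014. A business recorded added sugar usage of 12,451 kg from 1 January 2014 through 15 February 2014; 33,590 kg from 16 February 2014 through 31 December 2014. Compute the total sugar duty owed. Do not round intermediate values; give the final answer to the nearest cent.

1 January – 15 February 2014: 12,451 kg at £0.39/kg → £4,855.89
16 February – 31 December 2014: 33,590 kg at £0.50/kg → £16,795.00

£21,650.89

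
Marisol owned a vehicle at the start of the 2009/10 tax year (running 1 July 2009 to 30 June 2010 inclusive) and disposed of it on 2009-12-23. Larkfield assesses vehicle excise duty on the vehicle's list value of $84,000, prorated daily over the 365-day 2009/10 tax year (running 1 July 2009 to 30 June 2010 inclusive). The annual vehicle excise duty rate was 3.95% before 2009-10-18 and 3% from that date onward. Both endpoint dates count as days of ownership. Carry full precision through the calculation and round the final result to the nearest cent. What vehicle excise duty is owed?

$1,453.43

2009-07-01 to 2009-10-17: 109 days at 3.95% → $84,000 × 3.95% × 109/365 = $990.8548
2009-10-18 to 2009-12-23: 67 days at 3% → $84,000 × 3% × 67/365 = $462.5753
Total = $1,453.4301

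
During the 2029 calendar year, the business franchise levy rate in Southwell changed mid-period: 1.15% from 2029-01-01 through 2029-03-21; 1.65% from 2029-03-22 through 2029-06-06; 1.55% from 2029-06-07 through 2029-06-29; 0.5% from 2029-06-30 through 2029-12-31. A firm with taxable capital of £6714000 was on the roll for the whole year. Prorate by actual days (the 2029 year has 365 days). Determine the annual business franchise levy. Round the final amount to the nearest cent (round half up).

£63865.78

2029-01-01 to 2029-03-21: 80 days at 1.15% → £6714000 × 1.15% × 80/365 = £16922.9589
2029-03-22 to 2029-06-06: 77 days at 1.65% → £6714000 × 1.65% × 77/365 = £23370.2384
2029-06-07 to 2029-06-29: 23 days at 1.55% → £6714000 × 1.55% × 23/365 = £6557.6466
2029-06-30 to 2029-12-31: 185 days at 0.5% → £6714000 × 0.5% × 185/365 = £17014.9315
Total = £63865.7753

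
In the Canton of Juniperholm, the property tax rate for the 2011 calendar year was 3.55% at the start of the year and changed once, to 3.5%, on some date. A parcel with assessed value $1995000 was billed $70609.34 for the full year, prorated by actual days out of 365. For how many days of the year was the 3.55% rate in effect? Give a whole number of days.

Let d = days at the first rate; then 365 − d days at the second rate.
$1995000 × [3.55%·d + 3.5%·(365−d)] / 365 = $70609.34
Solving gives d = 287, so the new rate took effect on October 15, 2011.

287 days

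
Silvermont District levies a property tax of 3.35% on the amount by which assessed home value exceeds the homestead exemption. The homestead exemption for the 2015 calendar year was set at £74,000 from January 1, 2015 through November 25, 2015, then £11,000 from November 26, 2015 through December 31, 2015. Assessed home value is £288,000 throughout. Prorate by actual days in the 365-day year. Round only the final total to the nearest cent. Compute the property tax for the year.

January 1 – November 25, 2015: 329 days, exemption £74,000 → (£288,000 − £74,000) × 3.35% × 329/365 = £6,461.9205
November 26 – December 31, 2015: 36 days, exemption £11,000 → (£288,000 − £11,000) × 3.35% × 36/365 = £915.2384
Total = £7,377.1589

£7,377.16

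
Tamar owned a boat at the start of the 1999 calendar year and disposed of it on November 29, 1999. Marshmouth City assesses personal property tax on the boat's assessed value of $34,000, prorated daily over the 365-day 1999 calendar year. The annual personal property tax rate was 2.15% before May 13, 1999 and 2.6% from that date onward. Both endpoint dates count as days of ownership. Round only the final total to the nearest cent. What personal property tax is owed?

January 1 – May 12, 1999: 132 days at 2.15% → $34,000 × 2.15% × 132/365 = $264.3616
May 13 – November 29, 1999: 201 days at 2.6% → $34,000 × 2.6% × 201/365 = $486.8055
Total = $751.1671

$751.17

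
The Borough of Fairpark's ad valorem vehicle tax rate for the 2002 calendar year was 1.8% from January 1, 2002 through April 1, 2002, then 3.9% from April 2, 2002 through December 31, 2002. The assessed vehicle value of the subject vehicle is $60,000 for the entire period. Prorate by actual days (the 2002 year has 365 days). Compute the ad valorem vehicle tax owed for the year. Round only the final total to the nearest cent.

$2,025.86

January 1 – April 1, 2002: 91 days at 1.8% → $60,000 × 1.8% × 91/365 = $269.2603
April 2 – December 31, 2002: 274 days at 3.9% → $60,000 × 3.9% × 274/365 = $1,756.6027
Total = $2,025.8630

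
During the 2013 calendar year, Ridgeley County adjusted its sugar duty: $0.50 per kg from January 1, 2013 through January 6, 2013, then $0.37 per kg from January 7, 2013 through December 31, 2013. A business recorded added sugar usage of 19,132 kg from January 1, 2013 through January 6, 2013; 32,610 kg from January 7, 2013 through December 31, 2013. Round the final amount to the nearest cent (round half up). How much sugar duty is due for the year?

$21631.70

January 1 – January 6, 2013: 19,132 kg at $0.50/kg → $9566.00
January 7 – December 31, 2013: 32,610 kg at $0.37/kg → $12065.70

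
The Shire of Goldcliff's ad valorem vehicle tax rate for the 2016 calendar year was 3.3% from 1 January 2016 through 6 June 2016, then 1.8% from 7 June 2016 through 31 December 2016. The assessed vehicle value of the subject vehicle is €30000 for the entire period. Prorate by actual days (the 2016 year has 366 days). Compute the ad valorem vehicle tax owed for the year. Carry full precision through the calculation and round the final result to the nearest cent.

1 January – 6 June 2016: 158 days at 3.3% → €30000 × 3.3% × 158/366 = €427.3770
7 June – 31 December 2016: 208 days at 1.8% → €30000 × 1.8% × 208/366 = €306.8852
Total = €734.2623

€734.26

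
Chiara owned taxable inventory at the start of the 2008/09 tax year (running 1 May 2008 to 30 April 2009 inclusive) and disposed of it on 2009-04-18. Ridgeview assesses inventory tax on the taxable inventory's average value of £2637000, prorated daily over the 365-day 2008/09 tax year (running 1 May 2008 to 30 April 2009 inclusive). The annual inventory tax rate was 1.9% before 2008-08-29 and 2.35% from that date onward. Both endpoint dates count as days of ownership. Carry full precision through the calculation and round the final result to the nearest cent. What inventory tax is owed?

£56030.83

2008-05-01 to 2008-08-28: 120 days at 1.9% → £2637000 × 1.9% × 120/365 = £16472.2192
2008-08-29 to 2009-04-18: 233 days at 2.35% → £2637000 × 2.35% × 233/365 = £39558.6123
Total = £56030.8315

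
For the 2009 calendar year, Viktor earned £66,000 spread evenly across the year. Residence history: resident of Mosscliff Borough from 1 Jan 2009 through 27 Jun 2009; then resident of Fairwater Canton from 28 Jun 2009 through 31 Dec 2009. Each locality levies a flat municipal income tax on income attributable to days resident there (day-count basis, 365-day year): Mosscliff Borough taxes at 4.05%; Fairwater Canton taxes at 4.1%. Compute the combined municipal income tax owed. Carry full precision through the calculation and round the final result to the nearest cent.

£2,689.91

Mosscliff Borough, 1 Jan – 27 Jun 2009: 178 days → £66,000 × 4.05% × 178/365 = £1,303.5452
Fairwater Canton, 28 Jun – 31 Dec 2009: 187 days → £66,000 × 4.1% × 187/365 = £1,386.3616
Total = £2,689.9068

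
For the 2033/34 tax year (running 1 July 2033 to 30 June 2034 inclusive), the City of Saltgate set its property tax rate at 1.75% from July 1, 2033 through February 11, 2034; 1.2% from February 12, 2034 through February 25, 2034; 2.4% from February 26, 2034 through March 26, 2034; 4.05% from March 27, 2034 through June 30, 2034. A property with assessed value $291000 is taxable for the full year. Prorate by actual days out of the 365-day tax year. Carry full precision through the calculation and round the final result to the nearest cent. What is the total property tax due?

$6941.75

July 1, 2033 – February 11, 2034: 226 days at 1.75% → $291000 × 1.75% × 226/365 = $3153.1644
February 12 – February 25, 2034: 14 days at 1.2% → $291000 × 1.2% × 14/365 = $133.9397
February 26 – March 26, 2034: 29 days at 2.4% → $291000 × 2.4% × 29/365 = $554.8932
March 27 – June 30, 2034: 96 days at 4.05% → $291000 × 4.05% × 96/365 = $3099.7479
Total = $6941.7452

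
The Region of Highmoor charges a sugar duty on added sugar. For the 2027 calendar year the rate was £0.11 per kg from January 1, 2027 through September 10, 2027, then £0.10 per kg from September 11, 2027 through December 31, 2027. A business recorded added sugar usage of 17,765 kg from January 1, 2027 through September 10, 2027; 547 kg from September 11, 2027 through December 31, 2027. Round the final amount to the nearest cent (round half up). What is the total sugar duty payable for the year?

January 1 – September 10, 2027: 17,765 kg at £0.11/kg → £1,954.15
September 11 – December 31, 2027: 547 kg at £0.10/kg → £54.70

£2,008.85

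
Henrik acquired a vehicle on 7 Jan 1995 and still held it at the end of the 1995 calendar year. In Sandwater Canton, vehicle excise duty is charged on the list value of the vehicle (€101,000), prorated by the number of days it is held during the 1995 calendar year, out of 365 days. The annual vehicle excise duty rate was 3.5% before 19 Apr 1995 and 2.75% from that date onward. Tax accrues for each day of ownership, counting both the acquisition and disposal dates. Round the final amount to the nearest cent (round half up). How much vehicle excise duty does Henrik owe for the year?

€2,943.53

7 Jan – 18 Apr 1995: 102 days at 3.5% → €101,000 × 3.5% × 102/365 = €987.8630
19 Apr – 31 Dec 1995: 257 days at 2.75% → €101,000 × 2.75% × 257/365 = €1,955.6644
Total = €2,943.5274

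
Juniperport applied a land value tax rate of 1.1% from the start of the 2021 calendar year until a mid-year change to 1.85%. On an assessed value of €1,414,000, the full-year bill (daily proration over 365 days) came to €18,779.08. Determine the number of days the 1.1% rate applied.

Let d = days at the first rate; then 365 − d days at the second rate.
€1,414,000 × [1.1%·d + 1.85%·(365−d)] / 365 = €18,779.08
Solving gives d = 254, so the new rate took effect on September 12, 2021.

254 days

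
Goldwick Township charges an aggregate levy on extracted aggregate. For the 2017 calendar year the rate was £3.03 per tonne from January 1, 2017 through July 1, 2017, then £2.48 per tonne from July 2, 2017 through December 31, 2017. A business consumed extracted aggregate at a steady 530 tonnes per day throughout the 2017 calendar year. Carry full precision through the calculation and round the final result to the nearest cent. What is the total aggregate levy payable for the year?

£532,809.00

January 1 – July 1, 2017: 182 days × 530 tonnes/day = 96,460 tonnes at £3.03/tonne → £292,273.80
July 2 – December 31, 2017: 183 days × 530 tonnes/day = 96,990 tonnes at £2.48/tonne → £240,535.20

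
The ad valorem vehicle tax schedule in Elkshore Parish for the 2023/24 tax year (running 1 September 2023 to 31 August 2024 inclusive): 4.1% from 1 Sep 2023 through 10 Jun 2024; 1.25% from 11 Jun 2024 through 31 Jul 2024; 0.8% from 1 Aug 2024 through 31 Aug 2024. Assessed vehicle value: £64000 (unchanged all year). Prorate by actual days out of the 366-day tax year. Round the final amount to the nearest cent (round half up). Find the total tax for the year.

£2190.95

1 Sep 2023 – 10 Jun 2024: 284 days at 4.1% → £64000 × 4.1% × 284/366 = £2036.1093
11 Jun – 31 Jul 2024: 51 days at 1.25% → £64000 × 1.25% × 51/366 = £111.4754
1 Aug – 31 Aug 2024: 31 days at 0.8% → £64000 × 0.8% × 31/366 = £43.3661
Total = £2190.9508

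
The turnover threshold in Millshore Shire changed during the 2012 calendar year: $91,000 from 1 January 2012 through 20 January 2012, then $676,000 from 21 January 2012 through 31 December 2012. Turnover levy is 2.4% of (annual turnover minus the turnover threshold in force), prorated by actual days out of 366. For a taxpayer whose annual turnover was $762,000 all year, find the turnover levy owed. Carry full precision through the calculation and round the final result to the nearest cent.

$2,831.21

1 January – 20 January 2012: 20 days, exemption $91,000 → ($762,000 − $91,000) × 2.4% × 20/366 = $880.0000
21 January – 31 December 2012: 346 days, exemption $676,000 → ($762,000 − $676,000) × 2.4% × 346/366 = $1,951.2131
Total = $2,831.2131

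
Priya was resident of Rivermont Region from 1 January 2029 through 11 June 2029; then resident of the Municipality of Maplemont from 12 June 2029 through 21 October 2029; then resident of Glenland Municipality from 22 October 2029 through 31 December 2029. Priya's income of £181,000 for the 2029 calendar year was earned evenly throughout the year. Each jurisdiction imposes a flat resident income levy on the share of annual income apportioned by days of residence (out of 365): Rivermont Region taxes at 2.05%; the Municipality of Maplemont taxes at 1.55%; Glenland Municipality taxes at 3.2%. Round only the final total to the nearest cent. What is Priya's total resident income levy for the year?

Rivermont Region, 1 January – 11 June 2029: 162 days → £181,000 × 2.05% × 162/365 = £1,646.8521
The Municipality of Maplemont, 12 June – 21 October 2029: 132 days → £181,000 × 1.55% × 132/365 = £1,014.5918
Glenland Municipality, 22 October – 31 December 2029: 71 days → £181,000 × 3.2% × 71/365 = £1,126.6630
Total = £3,788.1068

£3,788.11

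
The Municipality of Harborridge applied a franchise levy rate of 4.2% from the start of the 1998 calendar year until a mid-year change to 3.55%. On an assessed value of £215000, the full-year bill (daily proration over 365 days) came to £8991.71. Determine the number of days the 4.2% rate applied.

Let d = days at the first rate; then 365 − d days at the second rate.
£215000 × [4.2%·d + 3.55%·(365−d)] / 365 = £8991.71
Solving gives d = 355, so the new rate took effect on 22 December 1998.

355 days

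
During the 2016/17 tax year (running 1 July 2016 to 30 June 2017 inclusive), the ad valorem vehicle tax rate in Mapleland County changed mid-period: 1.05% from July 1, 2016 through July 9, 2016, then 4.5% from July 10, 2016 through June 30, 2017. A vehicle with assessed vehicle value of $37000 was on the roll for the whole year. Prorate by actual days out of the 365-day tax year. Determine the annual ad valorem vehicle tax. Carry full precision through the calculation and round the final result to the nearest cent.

$1633.52

July 1 – July 9, 2016: 9 days at 1.05% → $37000 × 1.05% × 9/365 = $9.5795
July 10, 2016 – June 30, 2017: 356 days at 4.5% → $37000 × 4.5% × 356/365 = $1623.9452
Total = $1633.5247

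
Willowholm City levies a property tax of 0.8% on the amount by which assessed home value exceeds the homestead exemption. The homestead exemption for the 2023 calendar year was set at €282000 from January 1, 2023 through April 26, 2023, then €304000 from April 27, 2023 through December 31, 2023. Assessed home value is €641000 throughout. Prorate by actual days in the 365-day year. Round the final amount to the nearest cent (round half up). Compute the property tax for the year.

€2751.93

January 1 – April 26, 2023: 116 days, exemption €282000 → (€641000 − €282000) × 0.8% × 116/365 = €912.7452
April 27 – December 31, 2023: 249 days, exemption €304000 → (€641000 − €304000) × 0.8% × 249/365 = €1839.1890
Total = €2751.9342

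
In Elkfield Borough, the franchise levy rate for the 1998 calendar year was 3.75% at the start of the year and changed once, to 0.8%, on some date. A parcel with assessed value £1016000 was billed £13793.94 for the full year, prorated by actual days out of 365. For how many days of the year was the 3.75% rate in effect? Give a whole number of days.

69 days

Let d = days at the first rate; then 365 − d days at the second rate.
£1016000 × [3.75%·d + 0.8%·(365−d)] / 365 = £13793.94
Solving gives d = 69, so the new rate took effect on 11 Mar 1998.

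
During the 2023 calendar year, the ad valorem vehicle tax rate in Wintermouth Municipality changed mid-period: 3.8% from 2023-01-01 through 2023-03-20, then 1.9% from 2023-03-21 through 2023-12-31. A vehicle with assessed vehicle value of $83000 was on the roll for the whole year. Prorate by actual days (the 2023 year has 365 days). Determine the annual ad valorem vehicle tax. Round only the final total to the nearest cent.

$1918.32

2023-01-01 to 2023-03-20: 79 days at 3.8% → $83000 × 3.8% × 79/365 = $682.6466
2023-03-21 to 2023-12-31: 286 days at 1.9% → $83000 × 1.9% × 286/365 = $1235.6767
Total = $1918.3233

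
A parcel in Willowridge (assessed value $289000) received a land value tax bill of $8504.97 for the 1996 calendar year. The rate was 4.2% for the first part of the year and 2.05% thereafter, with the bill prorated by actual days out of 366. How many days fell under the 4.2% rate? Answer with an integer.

Let d = days at the first rate; then 366 − d days at the second rate.
$289000 × [4.2%·d + 2.05%·(366−d)] / 366 = $8504.97
Solving gives d = 152, so the new rate took effect on 1 June 1996.

152 days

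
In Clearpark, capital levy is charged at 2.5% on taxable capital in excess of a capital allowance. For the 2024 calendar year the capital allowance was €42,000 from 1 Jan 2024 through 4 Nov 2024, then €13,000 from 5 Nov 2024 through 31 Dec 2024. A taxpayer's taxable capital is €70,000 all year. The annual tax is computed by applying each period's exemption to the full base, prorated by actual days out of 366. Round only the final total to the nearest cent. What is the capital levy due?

1 Jan – 4 Nov 2024: 309 days, exemption €42,000 → (€70,000 − €42,000) × 2.5% × 309/366 = €590.9836
5 Nov – 31 Dec 2024: 57 days, exemption €13,000 → (€70,000 − €13,000) × 2.5% × 57/366 = €221.9262
Total = €812.9098

€812.91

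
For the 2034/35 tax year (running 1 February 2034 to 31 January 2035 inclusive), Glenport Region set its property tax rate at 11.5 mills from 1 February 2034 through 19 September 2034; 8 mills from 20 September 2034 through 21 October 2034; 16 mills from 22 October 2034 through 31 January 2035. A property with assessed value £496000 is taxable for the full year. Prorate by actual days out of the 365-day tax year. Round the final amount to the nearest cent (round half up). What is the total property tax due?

1 February – 19 September 2034: 231 days at 11.5 mills → £496000 × 1.15% × 231/365 = £3609.9288
20 September – 21 October 2034: 32 days at 8 mills → £496000 × 0.8% × 32/365 = £347.8795
22 October 2034 – 31 January 2035: 102 days at 16 mills → £496000 × 1.6% × 102/365 = £2217.7315
Total = £6175.5397

£6175.54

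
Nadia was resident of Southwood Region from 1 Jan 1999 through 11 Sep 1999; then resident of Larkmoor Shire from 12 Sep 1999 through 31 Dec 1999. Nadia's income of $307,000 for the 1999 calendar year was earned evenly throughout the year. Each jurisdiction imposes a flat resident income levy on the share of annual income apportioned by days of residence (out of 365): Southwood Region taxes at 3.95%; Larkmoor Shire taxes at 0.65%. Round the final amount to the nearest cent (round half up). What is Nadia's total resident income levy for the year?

$9,045.57

Southwood Region, 1 Jan – 11 Sep 1999: 254 days → $307,000 × 3.95% × 254/365 = $8,438.7151
Larkmoor Shire, 12 Sep – 31 Dec 1999: 111 days → $307,000 × 0.65% × 111/365 = $606.8507
Total = $9,045.5658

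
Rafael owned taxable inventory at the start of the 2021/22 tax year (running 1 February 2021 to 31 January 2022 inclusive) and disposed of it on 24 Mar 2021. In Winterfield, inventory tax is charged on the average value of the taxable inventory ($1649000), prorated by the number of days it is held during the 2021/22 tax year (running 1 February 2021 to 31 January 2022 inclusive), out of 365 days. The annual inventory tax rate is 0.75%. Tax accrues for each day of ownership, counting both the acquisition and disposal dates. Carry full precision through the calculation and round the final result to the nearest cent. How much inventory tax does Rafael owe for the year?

Days held (1 Feb – 24 Mar 2021): 52 out of 365
Tax = $1649000 × 0.75% × 52/365 = $1761.9452

$1761.95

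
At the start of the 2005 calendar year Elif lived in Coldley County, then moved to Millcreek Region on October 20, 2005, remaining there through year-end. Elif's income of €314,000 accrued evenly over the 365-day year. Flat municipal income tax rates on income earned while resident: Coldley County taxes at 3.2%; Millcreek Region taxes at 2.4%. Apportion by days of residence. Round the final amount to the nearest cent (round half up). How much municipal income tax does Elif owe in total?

€9,545.60

Coldley County, January 1 – October 19, 2005: 292 days → €314,000 × 3.2% × 292/365 = €8,038.4000
Millcreek Region, October 20 – December 31, 2005: 73 days → €314,000 × 2.4% × 73/365 = €1,507.2000
Total = €9,545.6000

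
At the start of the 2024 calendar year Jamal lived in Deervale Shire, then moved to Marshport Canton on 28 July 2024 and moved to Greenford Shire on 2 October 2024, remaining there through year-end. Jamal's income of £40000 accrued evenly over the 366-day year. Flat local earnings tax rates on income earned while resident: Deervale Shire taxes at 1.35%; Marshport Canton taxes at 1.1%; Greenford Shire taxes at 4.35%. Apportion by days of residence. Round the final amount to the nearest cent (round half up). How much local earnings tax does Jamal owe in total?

£820.33

Deervale Shire, 1 January – 27 July 2024: 209 days → £40000 × 1.35% × 209/366 = £308.3607
Marshport Canton, 28 July – 1 October 2024: 66 days → £40000 × 1.1% × 66/366 = £79.3443
Greenford Shire, 2 October – 31 December 2024: 91 days → £40000 × 4.35% × 91/366 = £432.6230
Total = £820.3279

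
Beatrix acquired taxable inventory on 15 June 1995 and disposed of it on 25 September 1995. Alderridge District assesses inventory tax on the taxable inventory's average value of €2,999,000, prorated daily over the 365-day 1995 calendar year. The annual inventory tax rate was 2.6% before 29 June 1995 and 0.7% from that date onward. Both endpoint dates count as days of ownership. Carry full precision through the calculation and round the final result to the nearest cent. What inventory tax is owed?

15 June – 28 June 1995: 14 days at 2.6% → €2,999,000 × 2.6% × 14/365 = €2,990.7836
29 June – 25 September 1995: 89 days at 0.7% → €2,999,000 × 0.7% × 89/365 = €5,118.8411
Total = €8,109.6247

€8,109.62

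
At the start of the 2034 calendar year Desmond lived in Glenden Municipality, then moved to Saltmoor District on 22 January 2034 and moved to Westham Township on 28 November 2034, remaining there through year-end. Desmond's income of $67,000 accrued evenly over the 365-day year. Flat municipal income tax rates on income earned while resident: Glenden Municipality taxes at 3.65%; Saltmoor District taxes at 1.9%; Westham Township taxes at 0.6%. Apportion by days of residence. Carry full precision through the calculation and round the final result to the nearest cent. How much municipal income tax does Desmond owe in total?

Glenden Municipality, 1 January – 21 January 2034: 21 days → $67,000 × 3.65% × 21/365 = $140.7000
Saltmoor District, 22 January – 27 November 2034: 310 days → $67,000 × 1.9% × 310/365 = $1,081.1781
Westham Township, 28 November – 31 December 2034: 34 days → $67,000 × 0.6% × 34/365 = $37.4466
Total = $1,259.3247

$1,259.32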